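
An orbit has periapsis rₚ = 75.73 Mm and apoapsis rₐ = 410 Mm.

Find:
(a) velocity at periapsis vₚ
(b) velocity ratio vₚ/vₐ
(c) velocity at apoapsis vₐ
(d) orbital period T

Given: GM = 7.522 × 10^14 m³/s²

Convert to SI: rₚ = 75.73 Mm = 7.573e+07 m; rₐ = 410 Mm = 4.1e+08 m.
(a) With a = (rₚ + rₐ)/2 = 2.42865e+08 m, vₚ = √(GM (2/rₚ − 1/a)) = √(7.522e+14 · (2/7.573e+07 − 1/2.42865e+08)) m/s ≈ 4095 m/s
(b) Conservation of angular momentum (rₚvₚ = rₐvₐ) gives vₚ/vₐ = rₐ/rₚ = 4.1e+08/7.573e+07 ≈ 5.414
(c) With a = (rₚ + rₐ)/2 = 2.42865e+08 m, vₐ = √(GM (2/rₐ − 1/a)) = √(7.522e+14 · (2/4.1e+08 − 1/2.42865e+08)) m/s ≈ 756.4 m/s
(d) With a = (rₚ + rₐ)/2 = 2.42865e+08 m, T = 2π √(a³/GM) = 2π √((2.42865e+08)³/7.522e+14) s ≈ 8.671e+05 s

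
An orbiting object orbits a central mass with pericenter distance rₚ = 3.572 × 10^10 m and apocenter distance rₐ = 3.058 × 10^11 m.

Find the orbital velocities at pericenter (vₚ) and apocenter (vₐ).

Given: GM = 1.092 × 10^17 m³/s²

Use the vis-viva equation v² = GM(2/r − 1/a) with a = (rₚ + rₐ)/2 = (3.572e+10 + 3.058e+11)/2 = 1.7076e+11 m.
vₚ = √(GM · (2/rₚ − 1/a)) = √(1.092e+17 · (2/3.572e+10 − 1/1.7076e+11)) m/s ≈ 2340 m/s = 2.34 km/s.
vₐ = √(GM · (2/rₐ − 1/a)) = √(1.092e+17 · (2/3.058e+11 − 1/1.7076e+11)) m/s ≈ 273.3 m/s = 273.3 m/s.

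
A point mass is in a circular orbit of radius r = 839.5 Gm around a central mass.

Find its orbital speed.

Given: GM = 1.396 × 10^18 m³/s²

Convert to SI: r = 839.5 Gm = 8.395e+11 m.
For a circular orbit, gravity supplies the centripetal force, so v = √(GM / r).
v = √(1.396e+18 / 8.395e+11) m/s ≈ 1290 m/s = 1.29 km/s.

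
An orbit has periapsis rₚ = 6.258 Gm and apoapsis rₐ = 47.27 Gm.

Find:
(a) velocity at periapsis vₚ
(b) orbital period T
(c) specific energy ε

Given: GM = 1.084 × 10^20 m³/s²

Convert to SI: rₚ = 6.258 Gm = 6.258e+09 m; rₐ = 47.27 Gm = 4.727e+10 m.
(a) With a = (rₚ + rₐ)/2 = 2.6764e+10 m, vₚ = √(GM (2/rₚ − 1/a)) = √(1.084e+20 · (2/6.258e+09 − 1/2.6764e+10)) m/s ≈ 1.749e+05 m/s
(b) With a = (rₚ + rₐ)/2 = 2.6764e+10 m, T = 2π √(a³/GM) = 2π √((2.6764e+10)³/1.084e+20) s ≈ 2.642e+06 s
(c) With a = (rₚ + rₐ)/2 = 2.6764e+10 m, ε = −GM/(2a) = −1.084e+20/(2 · 2.6764e+10) J/kg ≈ -2.025e+09 J/kg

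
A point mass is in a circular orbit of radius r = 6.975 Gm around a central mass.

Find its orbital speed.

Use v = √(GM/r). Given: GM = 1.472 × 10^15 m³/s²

Convert to SI: r = 6.975 Gm = 6.975e+09 m.
For a circular orbit, gravity supplies the centripetal force, so v = √(GM / r).
v = √(1.472e+15 / 6.975e+09) m/s ≈ 459.4 m/s = 459.4 m/s.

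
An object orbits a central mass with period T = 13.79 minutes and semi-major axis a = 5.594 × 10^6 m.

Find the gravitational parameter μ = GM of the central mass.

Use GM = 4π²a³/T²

Convert to SI: T = 13.79 minutes = 827.4 s.
GM = 4π² · a³ / T².
GM = 4π² · (5.594e+06)³ / (827.4)² m³/s² ≈ 1.009e+16 m³/s² = 1.009 × 10^16 m³/s².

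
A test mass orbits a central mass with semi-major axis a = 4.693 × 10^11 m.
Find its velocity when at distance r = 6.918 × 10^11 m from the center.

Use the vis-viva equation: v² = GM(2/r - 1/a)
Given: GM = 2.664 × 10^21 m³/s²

Vis-viva: v = √(GM · (2/r − 1/a)).
2/r − 1/a = 2/6.918e+11 − 1/4.693e+11 = 7.60176e-13 m⁻¹.
v = √(2.664e+21 · 7.60176e-13) m/s ≈ 4.5e+04 m/s = 45 km/s.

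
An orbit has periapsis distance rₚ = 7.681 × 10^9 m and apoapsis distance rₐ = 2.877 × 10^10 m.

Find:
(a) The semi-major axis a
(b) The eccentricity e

(a) a = (rₚ + rₐ) / 2 = (7.681e+09 + 2.877e+10) / 2 ≈ 1.823e+10 m = 1.823 × 10^10 m.
(b) e = (rₐ − rₚ) / (rₐ + rₚ) = (2.877e+10 − 7.681e+09) / (2.877e+10 + 7.681e+09) ≈ 0.5786.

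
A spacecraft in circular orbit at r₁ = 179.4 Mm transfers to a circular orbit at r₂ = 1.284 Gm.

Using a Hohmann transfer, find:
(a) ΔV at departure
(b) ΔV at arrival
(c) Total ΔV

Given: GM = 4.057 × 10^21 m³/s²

Convert to SI: r₁ = 179.4 Mm = 1.794e+08 m; r₂ = 1.284 Gm = 1.284e+09 m.
Transfer semi-major axis: a_t = (r₁ + r₂)/2 = (1.794e+08 + 1.284e+09)/2 = 7.317e+08 m.
Circular speeds: v₁ = √(GM/r₁) = 4.75545e+06 m/s, v₂ = √(GM/r₂) = 1.77754e+06 m/s.
Transfer speeds (vis-viva v² = GM(2/r − 1/a_t)): v₁ᵗ = 6.29952e+06 m/s, v₂ᵗ = 880166 m/s.
(a) ΔV₁ = |v₁ᵗ − v₁| ≈ 1.544e+06 m/s = 1544 km/s.
(b) ΔV₂ = |v₂ − v₂ᵗ| ≈ 8.974e+05 m/s = 897.4 km/s.
(c) ΔV_total = ΔV₁ + ΔV₂ ≈ 2.441e+06 m/s = 2441 km/s.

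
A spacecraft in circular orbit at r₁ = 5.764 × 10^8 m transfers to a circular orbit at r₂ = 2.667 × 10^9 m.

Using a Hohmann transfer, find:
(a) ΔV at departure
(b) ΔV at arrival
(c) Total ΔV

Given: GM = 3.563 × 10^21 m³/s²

Transfer semi-major axis: a_t = (r₁ + r₂)/2 = (5.764e+08 + 2.667e+09)/2 = 1.6217e+09 m.
Circular speeds: v₁ = √(GM/r₁) = 2.48626e+06 m/s, v₂ = √(GM/r₂) = 1.15584e+06 m/s.
Transfer speeds (vis-viva v² = GM(2/r − 1/a_t)): v₁ᵗ = 3.1884e+06 m/s, v₂ᵗ = 689086 m/s.
(a) ΔV₁ = |v₁ᵗ − v₁| ≈ 7.021e+05 m/s = 702.1 km/s.
(b) ΔV₂ = |v₂ − v₂ᵗ| ≈ 4.668e+05 m/s = 466.8 km/s.
(c) ΔV_total = ΔV₁ + ΔV₂ ≈ 1.169e+06 m/s = 1169 km/s.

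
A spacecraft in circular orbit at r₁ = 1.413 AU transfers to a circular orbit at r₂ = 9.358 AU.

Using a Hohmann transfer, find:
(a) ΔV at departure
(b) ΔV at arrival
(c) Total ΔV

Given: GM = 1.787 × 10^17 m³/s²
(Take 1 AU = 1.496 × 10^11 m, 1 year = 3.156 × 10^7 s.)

Convert to SI: r₁ = 1.413 AU = 2.11385e+11 m; r₂ = 9.358 AU = 1.39996e+12 m.
Transfer semi-major axis: a_t = (r₁ + r₂)/2 = (2.11385e+11 + 1.39996e+12)/2 = 8.05671e+11 m.
Circular speeds: v₁ = √(GM/r₁) = 919.444 m/s, v₂ = √(GM/r₂) = 357.277 m/s.
Transfer speeds (vis-viva v² = GM(2/r − 1/a_t)): v₁ᵗ = 1212 m/s, v₂ᵗ = 183.005 m/s.
(a) ΔV₁ = |v₁ᵗ − v₁| ≈ 292.6 m/s = 0.06172 AU/year.
(b) ΔV₂ = |v₂ − v₂ᵗ| ≈ 174.3 m/s = 0.03676 AU/year.
(c) ΔV_total = ΔV₁ + ΔV₂ ≈ 466.8 m/s = 0.09848 AU/year.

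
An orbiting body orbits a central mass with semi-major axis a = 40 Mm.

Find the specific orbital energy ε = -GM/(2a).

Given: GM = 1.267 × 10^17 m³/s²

Convert to SI: a = 40 Mm = 4e+07 m.
ε = −GM / (2a).
ε = −1.267e+17 / (2 · 4e+07) J/kg ≈ -1.584e+09 J/kg = -1.584 GJ/kg.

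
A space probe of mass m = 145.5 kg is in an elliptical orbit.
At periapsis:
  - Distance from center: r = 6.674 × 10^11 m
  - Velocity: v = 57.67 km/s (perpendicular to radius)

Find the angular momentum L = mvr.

Convert to SI: v = 57.67 km/s = 57670 m/s.
Since v is perpendicular to r, L = m · v · r.
L = 145.5 · 57670 · 6.674e+11 kg·m²/s ≈ 5.6e+18 kg·m²/s.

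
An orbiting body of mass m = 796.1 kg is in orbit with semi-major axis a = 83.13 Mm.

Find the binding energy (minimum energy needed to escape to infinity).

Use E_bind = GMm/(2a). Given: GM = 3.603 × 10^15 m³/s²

Convert to SI: a = 83.13 Mm = 8.313e+07 m.
Total orbital energy is E = −GMm/(2a); binding energy is E_bind = −E = GMm/(2a).
E_bind = 3.603e+15 · 796.1 / (2 · 8.313e+07) J ≈ 1.725e+10 J = 17.25 GJ.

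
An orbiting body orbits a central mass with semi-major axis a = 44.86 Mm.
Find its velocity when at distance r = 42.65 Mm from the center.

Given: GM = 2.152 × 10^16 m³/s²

Convert to SI: a = 44.86 Mm = 4.486e+07 m; r = 42.65 Mm = 4.265e+07 m.
Vis-viva: v = √(GM · (2/r − 1/a)).
2/r − 1/a = 2/4.265e+07 − 1/4.486e+07 = 2.46017e-08 m⁻¹.
v = √(2.152e+16 · 2.46017e-08) m/s ≈ 2.301e+04 m/s = 23.01 km/s.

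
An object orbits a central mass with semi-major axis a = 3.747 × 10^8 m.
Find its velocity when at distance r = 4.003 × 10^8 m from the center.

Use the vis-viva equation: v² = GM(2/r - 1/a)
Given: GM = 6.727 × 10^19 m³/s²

Vis-viva: v = √(GM · (2/r − 1/a)).
2/r − 1/a = 2/4.003e+08 − 1/3.747e+08 = 2.32745e-09 m⁻¹.
v = √(6.727e+19 · 2.32745e-09) m/s ≈ 3.957e+05 m/s = 395.7 km/s.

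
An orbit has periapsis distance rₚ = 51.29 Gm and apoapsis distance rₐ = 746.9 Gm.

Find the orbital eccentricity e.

Convert to SI: rₚ = 51.29 Gm = 5.129e+10 m; rₐ = 746.9 Gm = 7.469e+11 m.
e = (rₐ − rₚ) / (rₐ + rₚ).
e = (7.469e+11 − 5.129e+10) / (7.469e+11 + 5.129e+10) = 6.9561e+11 / 7.9819e+11 ≈ 0.8715.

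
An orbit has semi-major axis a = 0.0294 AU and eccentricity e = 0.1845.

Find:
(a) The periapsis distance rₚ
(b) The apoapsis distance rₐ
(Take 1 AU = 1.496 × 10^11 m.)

Convert to SI: a = 0.0294 AU = 4.39824e+09 m.
(a) rₚ = a(1 − e) = 4.39824e+09 · (1 − 0.1845) = 4.39824e+09 · 0.8155 ≈ 3.587e+09 m = 0.02398 AU.
(b) rₐ = a(1 + e) = 4.39824e+09 · (1 + 0.1845) = 4.39824e+09 · 1.1845 ≈ 5.21e+09 m = 0.03482 AU.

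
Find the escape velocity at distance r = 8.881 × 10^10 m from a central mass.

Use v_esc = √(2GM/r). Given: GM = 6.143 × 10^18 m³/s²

Escape velocity comes from setting total energy to zero: ½v² − GM/r = 0 ⇒ v_esc = √(2GM / r).
v_esc = √(2 · 6.143e+18 / 8.881e+10) m/s ≈ 1.176e+04 m/s = 11.76 km/s.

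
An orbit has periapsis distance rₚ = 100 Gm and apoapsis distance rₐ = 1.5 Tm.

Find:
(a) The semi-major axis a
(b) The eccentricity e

Convert to SI: rₚ = 100 Gm = 1e+11 m; rₐ = 1.5 Tm = 1.5e+12 m.
(a) a = (rₚ + rₐ) / 2 = (1e+11 + 1.5e+12) / 2 ≈ 8e+11 m = 800 Gm.
(b) e = (rₐ − rₚ) / (rₐ + rₚ) = (1.5e+12 − 1e+11) / (1.5e+12 + 1e+11) ≈ 0.875.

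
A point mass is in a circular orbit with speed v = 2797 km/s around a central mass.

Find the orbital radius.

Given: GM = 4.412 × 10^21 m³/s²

Convert to SI: v = 2797 km/s = 2.797e+06 m/s.
For a circular orbit, v² = GM / r, so r = GM / v².
r = 4.412e+21 / (2.797e+06)² m ≈ 5.64e+08 m = 5.64 × 10^8 m.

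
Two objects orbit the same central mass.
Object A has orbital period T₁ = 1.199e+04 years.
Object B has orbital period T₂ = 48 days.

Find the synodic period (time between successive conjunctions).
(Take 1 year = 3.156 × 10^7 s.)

Convert to SI: T₁ = 1.199e+04 years = 3.78404e+11 s; T₂ = 48 days = 4.1472e+06 s.
T_syn = |T₁ · T₂ / (T₁ − T₂)|.
T_syn = |3.78404e+11 · 4.1472e+06 / (3.78404e+11 − 4.1472e+06)| s ≈ 4.147e+06 s = 48 days.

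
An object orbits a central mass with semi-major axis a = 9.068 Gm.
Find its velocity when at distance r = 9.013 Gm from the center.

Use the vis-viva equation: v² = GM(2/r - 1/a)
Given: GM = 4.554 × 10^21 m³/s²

Convert to SI: a = 9.068 Gm = 9.068e+09 m; r = 9.013 Gm = 9.013e+09 m.
Vis-viva: v = √(GM · (2/r − 1/a)).
2/r − 1/a = 2/9.013e+09 − 1/9.068e+09 = 1.11624e-10 m⁻¹.
v = √(4.554e+21 · 1.11624e-10) m/s ≈ 7.13e+05 m/s = 713 km/s.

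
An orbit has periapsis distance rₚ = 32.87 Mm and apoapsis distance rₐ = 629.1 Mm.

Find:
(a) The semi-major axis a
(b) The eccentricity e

Convert to SI: rₚ = 32.87 Mm = 3.287e+07 m; rₐ = 629.1 Mm = 6.291e+08 m.
(a) a = (rₚ + rₐ) / 2 = (3.287e+07 + 6.291e+08) / 2 ≈ 3.31e+08 m = 331 Mm.
(b) e = (rₐ − rₚ) / (rₐ + rₚ) = (6.291e+08 − 3.287e+07) / (6.291e+08 + 3.287e+07) ≈ 0.9007.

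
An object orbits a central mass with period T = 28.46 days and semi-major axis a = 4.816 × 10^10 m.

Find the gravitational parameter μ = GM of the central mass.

Convert to SI: T = 28.46 days = 2.45894e+06 s.
GM = 4π² · a³ / T².
GM = 4π² · (4.816e+10)³ / (2.45894e+06)² m³/s² ≈ 7.293e+20 m³/s² = 7.293 × 10^20 m³/s².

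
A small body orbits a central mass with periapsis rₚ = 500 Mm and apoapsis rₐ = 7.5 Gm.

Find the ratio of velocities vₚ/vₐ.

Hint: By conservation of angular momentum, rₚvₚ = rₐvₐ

Convert to SI: rₚ = 500 Mm = 5e+08 m; rₐ = 7.5 Gm = 7.5e+09 m.
Conservation of angular momentum gives rₚvₚ = rₐvₐ, so vₚ/vₐ = rₐ/rₚ.
vₚ/vₐ = 7.5e+09 / 5e+08 ≈ 15.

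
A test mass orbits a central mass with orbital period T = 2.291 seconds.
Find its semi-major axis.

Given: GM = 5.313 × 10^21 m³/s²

Invert Kepler's third law: a = (GM · T² / (4π²))^(1/3).
Substituting T = 2.291 s and GM = 5.313e+21 m³/s²:
a = (5.313e+21 · (2.291)² / (4π²))^(1/3) m
a ≈ 8.906e+06 m = 8.906 × 10^6 m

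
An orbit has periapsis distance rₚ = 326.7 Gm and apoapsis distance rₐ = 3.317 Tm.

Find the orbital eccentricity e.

Convert to SI: rₚ = 326.7 Gm = 3.267e+11 m; rₐ = 3.317 Tm = 3.317e+12 m.
e = (rₐ − rₚ) / (rₐ + rₚ).
e = (3.317e+12 − 3.267e+11) / (3.317e+12 + 3.267e+11) = 2.9903e+12 / 3.6437e+12 ≈ 0.8207.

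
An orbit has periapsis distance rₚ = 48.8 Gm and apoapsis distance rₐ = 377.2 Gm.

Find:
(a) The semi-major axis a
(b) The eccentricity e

Convert to SI: rₚ = 48.8 Gm = 4.88e+10 m; rₐ = 377.2 Gm = 3.772e+11 m.
(a) a = (rₚ + rₐ) / 2 = (4.88e+10 + 3.772e+11) / 2 ≈ 2.13e+11 m = 213 Gm.
(b) e = (rₐ − rₚ) / (rₐ + rₚ) = (3.772e+11 − 4.88e+10) / (3.772e+11 + 4.88e+10) ≈ 0.7709.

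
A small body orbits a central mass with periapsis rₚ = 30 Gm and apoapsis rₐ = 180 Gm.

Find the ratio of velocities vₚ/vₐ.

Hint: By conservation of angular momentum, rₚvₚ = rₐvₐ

Convert to SI: rₚ = 30 Gm = 3e+10 m; rₐ = 180 Gm = 1.8e+11 m.
Conservation of angular momentum gives rₚvₚ = rₐvₐ, so vₚ/vₐ = rₐ/rₚ.
vₚ/vₐ = 1.8e+11 / 3e+10 ≈ 6.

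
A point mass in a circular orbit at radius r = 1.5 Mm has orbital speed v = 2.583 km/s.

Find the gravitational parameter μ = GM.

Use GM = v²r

Convert to SI: r = 1.5 Mm = 1.5e+06 m; v = 2.583 km/s = 2583 m/s.
For a circular orbit v² = GM/r, so GM = v² · r.
GM = (2583)² · 1.5e+06 m³/s² ≈ 1.001e+13 m³/s² = 1.001 × 10^13 m³/s².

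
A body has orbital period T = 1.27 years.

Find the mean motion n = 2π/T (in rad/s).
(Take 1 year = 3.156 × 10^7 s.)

Convert to SI: T = 1.27 years = 4.00812e+07 s.
n = 2π / T.
n = 2π / 4.00812e+07 s ≈ 1.568e-07 rad/s.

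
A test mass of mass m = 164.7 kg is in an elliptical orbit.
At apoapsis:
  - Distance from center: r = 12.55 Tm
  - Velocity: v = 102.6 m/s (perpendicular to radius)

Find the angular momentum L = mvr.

Convert to SI: r = 12.55 Tm = 1.255e+13 m.
Since v is perpendicular to r, L = m · v · r.
L = 164.7 · 102.6 · 1.255e+13 kg·m²/s ≈ 2.121e+17 kg·m²/s.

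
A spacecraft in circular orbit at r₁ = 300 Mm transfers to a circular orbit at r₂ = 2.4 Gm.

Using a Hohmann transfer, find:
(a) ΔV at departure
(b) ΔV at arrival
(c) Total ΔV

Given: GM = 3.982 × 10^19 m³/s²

Convert to SI: r₁ = 300 Mm = 3e+08 m; r₂ = 2.4 Gm = 2.4e+09 m.
Transfer semi-major axis: a_t = (r₁ + r₂)/2 = (3e+08 + 2.4e+09)/2 = 1.35e+09 m.
Circular speeds: v₁ = √(GM/r₁) = 364326 m/s, v₂ = √(GM/r₂) = 128809 m/s.
Transfer speeds (vis-viva v² = GM(2/r − 1/a_t)): v₁ᵗ = 485768 m/s, v₂ᵗ = 60721 m/s.
(a) ΔV₁ = |v₁ᵗ − v₁| ≈ 1.214e+05 m/s = 121.4 km/s.
(b) ΔV₂ = |v₂ − v₂ᵗ| ≈ 6.809e+04 m/s = 68.09 km/s.
(c) ΔV_total = ΔV₁ + ΔV₂ ≈ 1.895e+05 m/s = 189.5 km/s.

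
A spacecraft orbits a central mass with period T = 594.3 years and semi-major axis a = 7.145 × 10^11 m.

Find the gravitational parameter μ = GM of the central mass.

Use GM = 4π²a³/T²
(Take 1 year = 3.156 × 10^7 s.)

Convert to SI: T = 594.3 years = 1.87561e+10 s.
GM = 4π² · a³ / T².
GM = 4π² · (7.145e+11)³ / (1.87561e+10)² m³/s² ≈ 4.093e+16 m³/s² = 4.093 × 10^16 m³/s².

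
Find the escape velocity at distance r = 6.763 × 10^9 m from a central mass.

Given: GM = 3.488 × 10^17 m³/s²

Escape velocity comes from setting total energy to zero: ½v² − GM/r = 0 ⇒ v_esc = √(2GM / r).
v_esc = √(2 · 3.488e+17 / 6.763e+09) m/s ≈ 1.016e+04 m/s = 10.16 km/s.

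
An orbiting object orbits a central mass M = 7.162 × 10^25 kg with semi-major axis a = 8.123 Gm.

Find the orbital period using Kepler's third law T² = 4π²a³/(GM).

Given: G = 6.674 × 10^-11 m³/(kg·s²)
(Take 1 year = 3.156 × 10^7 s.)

Convert to SI: a = 8.123 Gm = 8.123e+09 m.
GM = G · M = 6.674e-11 · 7.162e+25 = 4.77992e+15 m³/s².
Kepler's third law: T = 2π √(a³ / GM).
Substituting a = 8.123e+09 m and GM = 4.77992e+15 m³/s²:
T = 2π √((8.123e+09)³ / 4.77992e+15) s
T ≈ 6.653e+07 s = 2.108 years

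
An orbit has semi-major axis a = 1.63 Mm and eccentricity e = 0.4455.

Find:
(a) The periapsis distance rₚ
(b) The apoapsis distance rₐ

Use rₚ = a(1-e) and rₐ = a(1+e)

Convert to SI: a = 1.63 Mm = 1.63e+06 m.
(a) rₚ = a(1 − e) = 1.63e+06 · (1 − 0.4455) = 1.63e+06 · 0.5545 ≈ 9.038e+05 m = 903.8 km.
(b) rₐ = a(1 + e) = 1.63e+06 · (1 + 0.4455) = 1.63e+06 · 1.4455 ≈ 2.356e+06 m = 2.356 Mm.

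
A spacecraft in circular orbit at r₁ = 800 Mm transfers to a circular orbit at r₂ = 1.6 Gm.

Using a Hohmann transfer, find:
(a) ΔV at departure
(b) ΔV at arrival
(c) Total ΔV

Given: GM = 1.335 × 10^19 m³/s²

Convert to SI: r₁ = 800 Mm = 8e+08 m; r₂ = 1.6 Gm = 1.6e+09 m.
Transfer semi-major axis: a_t = (r₁ + r₂)/2 = (8e+08 + 1.6e+09)/2 = 1.2e+09 m.
Circular speeds: v₁ = √(GM/r₁) = 129180 m/s, v₂ = √(GM/r₂) = 91344.1 m/s.
Transfer speeds (vis-viva v² = GM(2/r − 1/a_t)): v₁ᵗ = 149164 m/s, v₂ᵗ = 74582.2 m/s.
(a) ΔV₁ = |v₁ᵗ − v₁| ≈ 1.998e+04 m/s = 19.98 km/s.
(b) ΔV₂ = |v₂ − v₂ᵗ| ≈ 1.676e+04 m/s = 16.76 km/s.
(c) ΔV_total = ΔV₁ + ΔV₂ ≈ 3.675e+04 m/s = 36.75 km/s.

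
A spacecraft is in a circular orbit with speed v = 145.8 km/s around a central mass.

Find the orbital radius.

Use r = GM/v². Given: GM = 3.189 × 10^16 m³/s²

Convert to SI: v = 145.8 km/s = 145800 m/s.
For a circular orbit, v² = GM / r, so r = GM / v².
r = 3.189e+16 / (145800)² m ≈ 1.5e+06 m = 1.5 Mm.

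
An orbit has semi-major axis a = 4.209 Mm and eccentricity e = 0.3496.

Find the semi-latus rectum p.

Convert to SI: a = 4.209 Mm = 4.209e+06 m.
p = a (1 − e²).
p = 4.209e+06 · (1 − (0.3496)²) = 4.209e+06 · 0.87778 ≈ 3.695e+06 m = 3.695 Mm.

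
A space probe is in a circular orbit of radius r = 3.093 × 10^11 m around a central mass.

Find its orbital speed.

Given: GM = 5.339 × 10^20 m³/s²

For a circular orbit, gravity supplies the centripetal force, so v = √(GM / r).
v = √(5.339e+20 / 3.093e+11) m/s ≈ 4.155e+04 m/s = 41.55 km/s.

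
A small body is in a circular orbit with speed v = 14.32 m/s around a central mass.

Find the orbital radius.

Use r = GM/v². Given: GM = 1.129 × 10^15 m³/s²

For a circular orbit, v² = GM / r, so r = GM / v².
r = 1.129e+15 / (14.32)² m ≈ 5.506e+12 m = 5.506 Tm.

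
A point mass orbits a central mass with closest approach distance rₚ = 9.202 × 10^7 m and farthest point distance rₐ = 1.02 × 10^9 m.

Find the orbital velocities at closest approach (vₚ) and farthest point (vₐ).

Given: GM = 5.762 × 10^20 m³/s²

Use the vis-viva equation v² = GM(2/r − 1/a) with a = (rₚ + rₐ)/2 = (9.202e+07 + 1.02e+09)/2 = 5.5601e+08 m.
vₚ = √(GM · (2/rₚ − 1/a)) = √(5.762e+20 · (2/9.202e+07 − 1/5.5601e+08)) m/s ≈ 3.389e+06 m/s = 3389 km/s.
vₐ = √(GM · (2/rₐ − 1/a)) = √(5.762e+20 · (2/1.02e+09 − 1/5.5601e+08)) m/s ≈ 3.058e+05 m/s = 305.8 km/s.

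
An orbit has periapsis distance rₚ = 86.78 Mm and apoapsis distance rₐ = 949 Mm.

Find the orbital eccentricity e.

Convert to SI: rₚ = 86.78 Mm = 8.678e+07 m; rₐ = 949 Mm = 9.49e+08 m.
e = (rₐ − rₚ) / (rₐ + rₚ).
e = (9.49e+08 − 8.678e+07) / (9.49e+08 + 8.678e+07) = 8.6222e+08 / 1.03578e+09 ≈ 0.8324.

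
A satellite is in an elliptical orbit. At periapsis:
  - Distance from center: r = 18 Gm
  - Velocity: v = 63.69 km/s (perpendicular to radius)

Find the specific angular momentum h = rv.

Convert to SI: r = 18 Gm = 1.8e+10 m; v = 63.69 km/s = 63690 m/s.
With v perpendicular to r, h = r · v.
h = 1.8e+10 · 63690 m²/s ≈ 1.146e+15 m²/s.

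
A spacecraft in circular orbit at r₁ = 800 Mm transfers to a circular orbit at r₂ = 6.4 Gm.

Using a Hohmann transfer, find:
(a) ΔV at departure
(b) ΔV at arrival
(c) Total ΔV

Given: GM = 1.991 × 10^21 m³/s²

Convert to SI: r₁ = 800 Mm = 8e+08 m; r₂ = 6.4 Gm = 6.4e+09 m.
Transfer semi-major axis: a_t = (r₁ + r₂)/2 = (8e+08 + 6.4e+09)/2 = 3.6e+09 m.
Circular speeds: v₁ = √(GM/r₁) = 1.57758e+06 m/s, v₂ = √(GM/r₂) = 557758 m/s.
Transfer speeds (vis-viva v² = GM(2/r − 1/a_t)): v₁ᵗ = 2.10344e+06 m/s, v₂ᵗ = 262930 m/s.
(a) ΔV₁ = |v₁ᵗ − v₁| ≈ 5.259e+05 m/s = 525.9 km/s.
(b) ΔV₂ = |v₂ − v₂ᵗ| ≈ 2.948e+05 m/s = 294.8 km/s.
(c) ΔV_total = ΔV₁ + ΔV₂ ≈ 8.207e+05 m/s = 820.7 km/s.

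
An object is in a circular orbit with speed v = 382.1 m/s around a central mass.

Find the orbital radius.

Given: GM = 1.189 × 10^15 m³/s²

For a circular orbit, v² = GM / r, so r = GM / v².
r = 1.189e+15 / (382.1)² m ≈ 8.144e+09 m = 8.144 Gm.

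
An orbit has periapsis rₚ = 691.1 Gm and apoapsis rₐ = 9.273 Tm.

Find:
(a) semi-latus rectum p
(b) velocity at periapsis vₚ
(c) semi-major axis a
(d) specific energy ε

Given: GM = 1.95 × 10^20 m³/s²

Convert to SI: rₚ = 691.1 Gm = 6.911e+11 m; rₐ = 9.273 Tm = 9.273e+12 m.
(a) From a = (rₚ + rₐ)/2 = 4.98205e+12 m and e = (rₐ − rₚ)/(rₐ + rₚ) = 0.861282, p = a(1 − e²) = 4.98205e+12 · (1 − (0.861282)²) ≈ 1.286e+12 m
(b) With a = (rₚ + rₐ)/2 = 4.98205e+12 m, vₚ = √(GM (2/rₚ − 1/a)) = √(1.95e+20 · (2/6.911e+11 − 1/4.98205e+12)) m/s ≈ 2.292e+04 m/s
(c) a = (rₚ + rₐ)/2 = (6.911e+11 + 9.273e+12)/2 ≈ 4.982e+12 m
(d) With a = (rₚ + rₐ)/2 = 4.98205e+12 m, ε = −GM/(2a) = −1.95e+20/(2 · 4.98205e+12) J/kg ≈ -1.957e+07 J/kg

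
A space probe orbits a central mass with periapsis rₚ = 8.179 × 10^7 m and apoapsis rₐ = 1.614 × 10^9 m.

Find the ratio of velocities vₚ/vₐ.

Conservation of angular momentum gives rₚvₚ = rₐvₐ, so vₚ/vₐ = rₐ/rₚ.
vₚ/vₐ = 1.614e+09 / 8.179e+07 ≈ 19.73.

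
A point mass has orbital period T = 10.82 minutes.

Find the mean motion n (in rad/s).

Convert to SI: T = 10.82 minutes = 649.2 s.
n = 2π / T.
n = 2π / 649.2 s ≈ 0.009678 rad/s.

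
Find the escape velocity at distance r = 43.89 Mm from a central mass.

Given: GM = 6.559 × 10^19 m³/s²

Convert to SI: r = 43.89 Mm = 4.389e+07 m.
Escape velocity comes from setting total energy to zero: ½v² − GM/r = 0 ⇒ v_esc = √(2GM / r).
v_esc = √(2 · 6.559e+19 / 4.389e+07) m/s ≈ 1.729e+06 m/s = 1729 km/s.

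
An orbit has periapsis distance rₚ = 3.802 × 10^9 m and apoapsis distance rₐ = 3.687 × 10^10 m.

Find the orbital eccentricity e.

e = (rₐ − rₚ) / (rₐ + rₚ).
e = (3.687e+10 − 3.802e+09) / (3.687e+10 + 3.802e+09) = 3.3068e+10 / 4.0672e+10 ≈ 0.813.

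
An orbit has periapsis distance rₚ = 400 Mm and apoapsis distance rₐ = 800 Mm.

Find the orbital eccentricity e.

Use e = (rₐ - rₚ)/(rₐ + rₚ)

Convert to SI: rₚ = 400 Mm = 4e+08 m; rₐ = 800 Mm = 8e+08 m.
e = (rₐ − rₚ) / (rₐ + rₚ).
e = (8e+08 − 4e+08) / (8e+08 + 4e+08) = 4e+08 / 1.2e+09 ≈ 0.3333.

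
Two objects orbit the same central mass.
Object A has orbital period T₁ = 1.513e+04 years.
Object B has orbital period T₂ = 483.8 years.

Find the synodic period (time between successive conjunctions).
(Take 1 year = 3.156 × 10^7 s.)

Convert to SI: T₁ = 1.513e+04 years = 4.77503e+11 s; T₂ = 483.8 years = 1.52687e+10 s.
T_syn = |T₁ · T₂ / (T₁ − T₂)|.
T_syn = |4.77503e+11 · 1.52687e+10 / (4.77503e+11 − 1.52687e+10)| s ≈ 1.577e+10 s = 499.8 years.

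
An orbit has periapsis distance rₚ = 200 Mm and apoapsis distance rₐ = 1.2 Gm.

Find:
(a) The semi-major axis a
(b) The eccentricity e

Convert to SI: rₚ = 200 Mm = 2e+08 m; rₐ = 1.2 Gm = 1.2e+09 m.
(a) a = (rₚ + rₐ) / 2 = (2e+08 + 1.2e+09) / 2 ≈ 7e+08 m = 700 Mm.
(b) e = (rₐ − rₚ) / (rₐ + rₚ) = (1.2e+09 − 2e+08) / (1.2e+09 + 2e+08) ≈ 0.7143.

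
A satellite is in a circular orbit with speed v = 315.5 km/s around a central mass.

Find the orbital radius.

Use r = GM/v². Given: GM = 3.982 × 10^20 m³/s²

Convert to SI: v = 315.5 km/s = 315500 m/s.
For a circular orbit, v² = GM / r, so r = GM / v².
r = 3.982e+20 / (315500)² m ≈ 4e+09 m = 4 Gm.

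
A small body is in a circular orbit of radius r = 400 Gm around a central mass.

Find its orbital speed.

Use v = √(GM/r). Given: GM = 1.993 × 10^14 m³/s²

Convert to SI: r = 400 Gm = 4e+11 m.
For a circular orbit, gravity supplies the centripetal force, so v = √(GM / r).
v = √(1.993e+14 / 4e+11) m/s ≈ 22.32 m/s = 22.32 m/s.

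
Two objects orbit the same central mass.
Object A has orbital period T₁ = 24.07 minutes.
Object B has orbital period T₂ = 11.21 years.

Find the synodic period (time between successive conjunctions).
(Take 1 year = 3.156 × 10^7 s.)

Convert to SI: T₁ = 24.07 minutes = 1444.2 s; T₂ = 11.21 years = 3.53788e+08 s.
T_syn = |T₁ · T₂ / (T₁ − T₂)|.
T_syn = |1444.2 · 3.53788e+08 / (1444.2 − 3.53788e+08)| s ≈ 1444 s = 24.07 minutes.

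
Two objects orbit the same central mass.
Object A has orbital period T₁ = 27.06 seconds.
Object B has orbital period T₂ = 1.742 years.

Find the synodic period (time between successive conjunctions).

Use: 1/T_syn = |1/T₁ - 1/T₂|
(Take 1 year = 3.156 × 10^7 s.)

Convert to SI: T₂ = 1.742 years = 5.49775e+07 s.
T_syn = |T₁ · T₂ / (T₁ − T₂)|.
T_syn = |27.06 · 5.49775e+07 / (27.06 − 5.49775e+07)| s ≈ 27.06 s = 27.06 seconds.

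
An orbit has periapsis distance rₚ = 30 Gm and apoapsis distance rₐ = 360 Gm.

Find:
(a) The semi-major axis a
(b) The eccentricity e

Convert to SI: rₚ = 30 Gm = 3e+10 m; rₐ = 360 Gm = 3.6e+11 m.
(a) a = (rₚ + rₐ) / 2 = (3e+10 + 3.6e+11) / 2 ≈ 1.95e+11 m = 195 Gm.
(b) e = (rₐ − rₚ) / (rₐ + rₚ) = (3.6e+11 − 3e+10) / (3.6e+11 + 3e+10) ≈ 0.8462.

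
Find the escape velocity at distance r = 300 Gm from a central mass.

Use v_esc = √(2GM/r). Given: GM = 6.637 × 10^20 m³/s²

Convert to SI: r = 300 Gm = 3e+11 m.
Escape velocity comes from setting total energy to zero: ½v² − GM/r = 0 ⇒ v_esc = √(2GM / r).
v_esc = √(2 · 6.637e+20 / 3e+11) m/s ≈ 6.652e+04 m/s = 66.52 km/s.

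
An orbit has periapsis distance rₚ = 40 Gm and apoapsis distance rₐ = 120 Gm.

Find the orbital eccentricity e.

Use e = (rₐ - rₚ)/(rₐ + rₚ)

Convert to SI: rₚ = 40 Gm = 4e+10 m; rₐ = 120 Gm = 1.2e+11 m.
e = (rₐ − rₚ) / (rₐ + rₚ).
e = (1.2e+11 − 4e+10) / (1.2e+11 + 4e+10) = 8e+10 / 1.6e+11 ≈ 0.5.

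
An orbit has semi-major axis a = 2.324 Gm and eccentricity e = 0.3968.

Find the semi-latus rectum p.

Convert to SI: a = 2.324 Gm = 2.324e+09 m.
p = a (1 − e²).
p = 2.324e+09 · (1 − (0.3968)²) = 2.324e+09 · 0.84255 ≈ 1.958e+09 m = 1.958 Gm.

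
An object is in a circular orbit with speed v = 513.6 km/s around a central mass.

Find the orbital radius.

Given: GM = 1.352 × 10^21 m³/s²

Convert to SI: v = 513.6 km/s = 513600 m/s.
For a circular orbit, v² = GM / r, so r = GM / v².
r = 1.352e+21 / (513600)² m ≈ 5.125e+09 m = 5.125 × 10^9 m.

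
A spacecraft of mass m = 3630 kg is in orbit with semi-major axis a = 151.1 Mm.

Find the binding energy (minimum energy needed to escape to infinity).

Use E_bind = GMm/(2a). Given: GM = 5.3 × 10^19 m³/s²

Convert to SI: a = 151.1 Mm = 1.511e+08 m.
Total orbital energy is E = −GMm/(2a); binding energy is E_bind = −E = GMm/(2a).
E_bind = 5.3e+19 · 3630 / (2 · 1.511e+08) J ≈ 6.366e+14 J = 636.6 TJ.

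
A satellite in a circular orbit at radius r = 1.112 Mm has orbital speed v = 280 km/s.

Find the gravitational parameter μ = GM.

Convert to SI: r = 1.112 Mm = 1.112e+06 m; v = 280 km/s = 280000 m/s.
For a circular orbit v² = GM/r, so GM = v² · r.
GM = (280000)² · 1.112e+06 m³/s² ≈ 8.718e+16 m³/s² = 8.718 × 10^16 m³/s².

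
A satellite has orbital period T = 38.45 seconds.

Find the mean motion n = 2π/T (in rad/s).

n = 2π / T.
n = 2π / 38.45 s ≈ 0.1634 rad/s.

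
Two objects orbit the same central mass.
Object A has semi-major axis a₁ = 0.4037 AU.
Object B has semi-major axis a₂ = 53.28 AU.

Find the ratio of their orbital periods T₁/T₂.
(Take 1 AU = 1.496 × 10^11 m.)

Convert to SI: a₁ = 0.4037 AU = 6.03935e+10 m; a₂ = 53.28 AU = 7.97069e+12 m.
From Kepler's third law, (T₁/T₂)² = (a₁/a₂)³, so T₁/T₂ = (a₁/a₂)^(3/2).
a₁/a₂ = 6.03935e+10 / 7.97069e+12 = 0.00757695.
T₁/T₂ = (0.00757695)^(3/2) ≈ 0.0006595.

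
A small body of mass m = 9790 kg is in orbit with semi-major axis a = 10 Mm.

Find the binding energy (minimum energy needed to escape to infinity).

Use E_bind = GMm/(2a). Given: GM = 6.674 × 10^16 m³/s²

Convert to SI: a = 10 Mm = 1e+07 m.
Total orbital energy is E = −GMm/(2a); binding energy is E_bind = −E = GMm/(2a).
E_bind = 6.674e+16 · 9790 / (2 · 1e+07) J ≈ 3.267e+13 J = 32.67 TJ.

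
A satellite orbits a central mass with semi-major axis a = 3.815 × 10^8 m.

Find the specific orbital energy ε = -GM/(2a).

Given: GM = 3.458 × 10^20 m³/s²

ε = −GM / (2a).
ε = −3.458e+20 / (2 · 3.815e+08) J/kg ≈ -4.532e+11 J/kg = -453.2 GJ/kg.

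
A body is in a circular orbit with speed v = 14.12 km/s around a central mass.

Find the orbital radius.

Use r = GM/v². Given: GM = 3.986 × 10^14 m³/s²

Convert to SI: v = 14.12 km/s = 14120 m/s.
For a circular orbit, v² = GM / r, so r = GM / v².
r = 3.986e+14 / (14120)² m ≈ 1.999e+06 m = 1.999 Mm.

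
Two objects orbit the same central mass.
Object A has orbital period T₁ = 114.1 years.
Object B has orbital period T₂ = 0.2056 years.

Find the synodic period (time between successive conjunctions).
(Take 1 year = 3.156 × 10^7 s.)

Convert to SI: T₁ = 114.1 years = 3.601e+09 s; T₂ = 0.2056 years = 6.48874e+06 s.
T_syn = |T₁ · T₂ / (T₁ − T₂)|.
T_syn = |3.601e+09 · 6.48874e+06 / (3.601e+09 − 6.48874e+06)| s ≈ 6.5e+06 s = 0.206 years.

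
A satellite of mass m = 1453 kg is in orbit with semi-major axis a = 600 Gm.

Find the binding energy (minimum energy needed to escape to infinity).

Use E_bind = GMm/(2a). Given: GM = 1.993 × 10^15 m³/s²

Convert to SI: a = 600 Gm = 6e+11 m.
Total orbital energy is E = −GMm/(2a); binding energy is E_bind = −E = GMm/(2a).
E_bind = 1.993e+15 · 1453 / (2 · 6e+11) J ≈ 2.413e+06 J = 2.413 MJ.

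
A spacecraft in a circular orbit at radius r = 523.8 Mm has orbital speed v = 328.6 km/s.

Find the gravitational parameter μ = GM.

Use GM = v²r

Convert to SI: r = 523.8 Mm = 5.238e+08 m; v = 328.6 km/s = 328600 m/s.
For a circular orbit v² = GM/r, so GM = v² · r.
GM = (328600)² · 5.238e+08 m³/s² ≈ 5.656e+19 m³/s² = 5.656 × 10^19 m³/s².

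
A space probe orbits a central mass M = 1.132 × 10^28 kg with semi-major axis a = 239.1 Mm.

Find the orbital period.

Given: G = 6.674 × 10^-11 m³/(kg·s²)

Convert to SI: a = 239.1 Mm = 2.391e+08 m.
GM = G · M = 6.674e-11 · 1.132e+28 = 7.55497e+17 m³/s².
Kepler's third law: T = 2π √(a³ / GM).
Substituting a = 2.391e+08 m and GM = 7.55497e+17 m³/s²:
T = 2π √((2.391e+08)³ / 7.55497e+17) s
T ≈ 2.673e+04 s = 7.424 hours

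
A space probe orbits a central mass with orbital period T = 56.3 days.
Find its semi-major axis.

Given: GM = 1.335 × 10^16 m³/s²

Convert to SI: T = 56.3 days = 4.86432e+06 s.
Invert Kepler's third law: a = (GM · T² / (4π²))^(1/3).
Substituting T = 4.86432e+06 s and GM = 1.335e+16 m³/s²:
a = (1.335e+16 · (4.86432e+06)² / (4π²))^(1/3) m
a ≈ 2e+09 m = 2 Gm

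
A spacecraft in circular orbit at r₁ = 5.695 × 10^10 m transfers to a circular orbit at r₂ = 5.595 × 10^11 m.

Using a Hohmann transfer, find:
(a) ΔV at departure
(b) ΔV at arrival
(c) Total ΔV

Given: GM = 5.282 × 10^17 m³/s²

Transfer semi-major axis: a_t = (r₁ + r₂)/2 = (5.695e+10 + 5.595e+11)/2 = 3.08225e+11 m.
Circular speeds: v₁ = √(GM/r₁) = 3045.46 m/s, v₂ = √(GM/r₂) = 971.626 m/s.
Transfer speeds (vis-viva v² = GM(2/r − 1/a_t)): v₁ᵗ = 4103.16 m/s, v₂ᵗ = 417.65 m/s.
(a) ΔV₁ = |v₁ᵗ − v₁| ≈ 1058 m/s = 1.058 km/s.
(b) ΔV₂ = |v₂ − v₂ᵗ| ≈ 554 m/s = 554 m/s.
(c) ΔV_total = ΔV₁ + ΔV₂ ≈ 1612 m/s = 1.612 km/s.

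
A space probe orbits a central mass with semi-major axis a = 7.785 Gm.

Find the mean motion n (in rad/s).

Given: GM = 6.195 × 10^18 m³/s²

Convert to SI: a = 7.785 Gm = 7.785e+09 m.
n = √(GM / a³).
n = √(6.195e+18 / (7.785e+09)³) rad/s ≈ 3.624e-06 rad/s.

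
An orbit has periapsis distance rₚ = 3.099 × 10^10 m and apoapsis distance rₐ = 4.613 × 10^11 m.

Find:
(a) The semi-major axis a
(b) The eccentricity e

(a) a = (rₚ + rₐ) / 2 = (3.099e+10 + 4.613e+11) / 2 ≈ 2.461e+11 m = 2.461 × 10^11 m.
(b) e = (rₐ − rₚ) / (rₐ + rₚ) = (4.613e+11 − 3.099e+10) / (4.613e+11 + 3.099e+10) ≈ 0.8741.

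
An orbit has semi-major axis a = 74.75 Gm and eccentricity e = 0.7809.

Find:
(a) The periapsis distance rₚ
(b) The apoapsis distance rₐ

Convert to SI: a = 74.75 Gm = 7.475e+10 m.
(a) rₚ = a(1 − e) = 7.475e+10 · (1 − 0.7809) = 7.475e+10 · 0.2191 ≈ 1.638e+10 m = 16.38 Gm.
(b) rₐ = a(1 + e) = 7.475e+10 · (1 + 0.7809) = 7.475e+10 · 1.7809 ≈ 1.331e+11 m = 133.1 Gm.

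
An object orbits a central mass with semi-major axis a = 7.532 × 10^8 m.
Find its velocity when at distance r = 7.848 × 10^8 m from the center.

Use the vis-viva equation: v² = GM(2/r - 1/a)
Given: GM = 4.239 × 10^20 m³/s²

Vis-viva: v = √(GM · (2/r − 1/a)).
2/r − 1/a = 2/7.848e+08 − 1/7.532e+08 = 1.22075e-09 m⁻¹.
v = √(4.239e+20 · 1.22075e-09) m/s ≈ 7.194e+05 m/s = 719.4 km/s.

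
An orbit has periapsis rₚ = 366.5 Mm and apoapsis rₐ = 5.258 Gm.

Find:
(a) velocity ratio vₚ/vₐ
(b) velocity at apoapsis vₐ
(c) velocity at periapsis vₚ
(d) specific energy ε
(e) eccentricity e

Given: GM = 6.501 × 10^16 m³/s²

Convert to SI: rₚ = 366.5 Mm = 3.665e+08 m; rₐ = 5.258 Gm = 5.258e+09 m.
(a) Conservation of angular momentum (rₚvₚ = rₐvₐ) gives vₚ/vₐ = rₐ/rₚ = 5.258e+09/3.665e+08 ≈ 14.35
(b) With a = (rₚ + rₐ)/2 = 2.81225e+09 m, vₐ = √(GM (2/rₐ − 1/a)) = √(6.501e+16 · (2/5.258e+09 − 1/2.81225e+09)) m/s ≈ 1269 m/s
(c) With a = (rₚ + rₐ)/2 = 2.81225e+09 m, vₚ = √(GM (2/rₚ − 1/a)) = √(6.501e+16 · (2/3.665e+08 − 1/2.81225e+09)) m/s ≈ 1.821e+04 m/s
(d) With a = (rₚ + rₐ)/2 = 2.81225e+09 m, ε = −GM/(2a) = −6.501e+16/(2 · 2.81225e+09) J/kg ≈ -1.156e+07 J/kg
(e) e = (rₐ − rₚ)/(rₐ + rₚ) = (5.258e+09 − 3.665e+08)/(5.258e+09 + 3.665e+08) ≈ 0.8697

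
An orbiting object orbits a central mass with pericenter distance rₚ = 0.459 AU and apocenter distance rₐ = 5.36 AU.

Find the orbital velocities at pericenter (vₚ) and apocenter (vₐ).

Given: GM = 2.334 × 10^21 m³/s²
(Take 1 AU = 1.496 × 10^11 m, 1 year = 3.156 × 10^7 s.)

Convert to SI: rₚ = 0.459 AU = 6.86664e+10 m; rₐ = 5.36 AU = 8.01856e+11 m.
Use the vis-viva equation v² = GM(2/r − 1/a) with a = (rₚ + rₐ)/2 = (6.86664e+10 + 8.01856e+11)/2 = 4.35261e+11 m.
vₚ = √(GM · (2/rₚ − 1/a)) = √(2.334e+21 · (2/6.86664e+10 − 1/4.35261e+11)) m/s ≈ 2.502e+05 m/s = 52.79 AU/year.
vₐ = √(GM · (2/rₐ − 1/a)) = √(2.334e+21 · (2/8.01856e+11 − 1/4.35261e+11)) m/s ≈ 2.143e+04 m/s = 4.521 AU/year.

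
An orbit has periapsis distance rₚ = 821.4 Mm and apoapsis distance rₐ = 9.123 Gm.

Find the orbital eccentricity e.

Convert to SI: rₚ = 821.4 Mm = 8.214e+08 m; rₐ = 9.123 Gm = 9.123e+09 m.
e = (rₐ − rₚ) / (rₐ + rₚ).
e = (9.123e+09 − 8.214e+08) / (9.123e+09 + 8.214e+08) = 8.3016e+09 / 9.9444e+09 ≈ 0.8348.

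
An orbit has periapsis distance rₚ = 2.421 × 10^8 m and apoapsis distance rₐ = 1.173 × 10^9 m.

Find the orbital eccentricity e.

e = (rₐ − rₚ) / (rₐ + rₚ).
e = (1.173e+09 − 2.421e+08) / (1.173e+09 + 2.421e+08) = 9.309e+08 / 1.4151e+09 ≈ 0.6578.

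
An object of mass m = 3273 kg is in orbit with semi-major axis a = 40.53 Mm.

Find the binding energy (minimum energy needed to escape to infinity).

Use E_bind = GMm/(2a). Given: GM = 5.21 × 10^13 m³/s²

Convert to SI: a = 40.53 Mm = 4.053e+07 m.
Total orbital energy is E = −GMm/(2a); binding energy is E_bind = −E = GMm/(2a).
E_bind = 5.21e+13 · 3273 / (2 · 4.053e+07) J ≈ 2.104e+09 J = 2.104 GJ.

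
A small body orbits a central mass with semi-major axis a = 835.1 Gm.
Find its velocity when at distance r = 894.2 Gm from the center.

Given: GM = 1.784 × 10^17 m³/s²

Convert to SI: a = 835.1 Gm = 8.351e+11 m; r = 894.2 Gm = 8.942e+11 m.
Vis-viva: v = √(GM · (2/r − 1/a)).
2/r − 1/a = 2/8.942e+11 − 1/8.351e+11 = 1.03917e-12 m⁻¹.
v = √(1.784e+17 · 1.03917e-12) m/s ≈ 430.6 m/s = 430.6 m/s.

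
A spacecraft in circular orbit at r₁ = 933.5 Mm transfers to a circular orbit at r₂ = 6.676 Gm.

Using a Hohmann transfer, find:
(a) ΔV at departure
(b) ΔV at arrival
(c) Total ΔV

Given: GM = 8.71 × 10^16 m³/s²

Convert to SI: r₁ = 933.5 Mm = 9.335e+08 m; r₂ = 6.676 Gm = 6.676e+09 m.
Transfer semi-major axis: a_t = (r₁ + r₂)/2 = (9.335e+08 + 6.676e+09)/2 = 3.80475e+09 m.
Circular speeds: v₁ = √(GM/r₁) = 9659.44 m/s, v₂ = √(GM/r₂) = 3612.03 m/s.
Transfer speeds (vis-viva v² = GM(2/r − 1/a_t)): v₁ᵗ = 12795.2 m/s, v₂ᵗ = 1789.14 m/s.
(a) ΔV₁ = |v₁ᵗ − v₁| ≈ 3136 m/s = 3.136 km/s.
(b) ΔV₂ = |v₂ − v₂ᵗ| ≈ 1823 m/s = 1.823 km/s.
(c) ΔV_total = ΔV₁ + ΔV₂ ≈ 4959 m/s = 4.959 km/s.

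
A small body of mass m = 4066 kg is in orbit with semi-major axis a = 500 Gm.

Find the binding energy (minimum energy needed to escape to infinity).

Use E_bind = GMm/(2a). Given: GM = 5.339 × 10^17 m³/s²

Convert to SI: a = 500 Gm = 5e+11 m.
Total orbital energy is E = −GMm/(2a); binding energy is E_bind = −E = GMm/(2a).
E_bind = 5.339e+17 · 4066 / (2 · 5e+11) J ≈ 2.171e+09 J = 2.171 GJ.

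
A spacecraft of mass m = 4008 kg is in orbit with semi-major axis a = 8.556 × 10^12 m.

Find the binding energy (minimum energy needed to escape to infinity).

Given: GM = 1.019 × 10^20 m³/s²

Total orbital energy is E = −GMm/(2a); binding energy is E_bind = −E = GMm/(2a).
E_bind = 1.019e+20 · 4008 / (2 · 8.556e+12) J ≈ 2.387e+10 J = 23.87 GJ.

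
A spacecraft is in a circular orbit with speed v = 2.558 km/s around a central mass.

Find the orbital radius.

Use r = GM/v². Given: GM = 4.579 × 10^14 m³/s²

Convert to SI: v = 2.558 km/s = 2558 m/s.
For a circular orbit, v² = GM / r, so r = GM / v².
r = 4.579e+14 / (2558)² m ≈ 6.998e+07 m = 69.98 Mm.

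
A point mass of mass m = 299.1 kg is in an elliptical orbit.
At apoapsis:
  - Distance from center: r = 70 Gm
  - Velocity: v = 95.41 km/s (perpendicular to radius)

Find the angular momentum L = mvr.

Convert to SI: r = 70 Gm = 7e+10 m; v = 95.41 km/s = 95410 m/s.
Since v is perpendicular to r, L = m · v · r.
L = 299.1 · 95410 · 7e+10 kg·m²/s ≈ 1.998e+18 kg·m²/s.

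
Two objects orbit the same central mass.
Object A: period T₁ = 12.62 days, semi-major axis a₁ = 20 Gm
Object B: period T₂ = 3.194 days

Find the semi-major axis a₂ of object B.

Convert to SI: T₁ = 12.62 days = 1.09037e+06 s; a₁ = 20 Gm = 2e+10 m; T₂ = 3.194 days = 275962 s.
Kepler's third law: (T₁/T₂)² = (a₁/a₂)³ ⇒ a₂ = a₁ · (T₂/T₁)^(2/3).
T₂/T₁ = 275962 / 1.09037e+06 = 0.25309.
a₂ = 2e+10 · (0.25309)^(2/3) m ≈ 8.002e+09 m = 8.002 Gm.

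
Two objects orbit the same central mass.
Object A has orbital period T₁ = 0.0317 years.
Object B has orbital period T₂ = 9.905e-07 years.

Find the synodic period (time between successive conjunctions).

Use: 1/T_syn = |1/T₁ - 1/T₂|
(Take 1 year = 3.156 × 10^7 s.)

Convert to SI: T₁ = 0.0317 years = 1.00045e+06 s; T₂ = 9.905e-07 years = 31.2602 s.
T_syn = |T₁ · T₂ / (T₁ − T₂)|.
T_syn = |1.00045e+06 · 31.2602 / (1.00045e+06 − 31.2602)| s ≈ 31.26 s = 9.905e-07 years.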